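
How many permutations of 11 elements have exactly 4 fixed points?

Choose which 4 elements are fixed: C(11,4) = 330.
Derange the remaining 7 using D(j) = (j-1)(D(j-1) + D(j-2)), D(0)=1, D(1)=0: D(2)=1, D(3)=2, D(4)=9, D(5)=44, D(6)=265, D(7)=1854.
Total: 330 x 1854.

Final answer: C(11,4) D(7) = 611820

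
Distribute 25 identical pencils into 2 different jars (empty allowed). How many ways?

Stars and bars: C(n+k-1, k-1) = C(26,1).

Final answer: C(26,1) = 26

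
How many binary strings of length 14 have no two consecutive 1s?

Classify by the final bit: ...0 gives a(n-1) strings, ...01 gives a(n-2) strings. Thus a(n) = a(n-1) + a(n-2) with a(1)=2, a(2)=3.
Computing successive values: a(1)=2, a(2)=3, a(3)=5, a(4)=8, a(5)=13, a(6)=21, a(7)=34, a(8)=55, a(9)=89, a(10)=144, a(11)=233, a(12)=377, a(13)=610, a(14)=987.

Final answer: 987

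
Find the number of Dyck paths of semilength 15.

Total monotonic paths to (15,15): C(30,15) = 155117520.
A path is bad iff it touches y = x + 1; reflecting its initial segment maps bad paths bijectively onto all paths to (14,16), of which there are C(30,16) = 145422675.
Valid Dyck paths: 155117520 - 145422675.
(These counts are the Catalan numbers.)

Final answer: C_{15} = 9694845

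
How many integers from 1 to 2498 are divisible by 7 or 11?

Multiples of 7: 356. Multiples of 11: 227. Of both (lcm=77): 32.
By inclusion-exclusion: 356 + 227 - 32.

Final answer: 551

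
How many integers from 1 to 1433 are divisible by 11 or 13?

Multiples of 11: 130. Multiples of 13: 110. Of both (lcm=143): 10.
By inclusion-exclusion: 130 + 110 - 10.

Final answer: 230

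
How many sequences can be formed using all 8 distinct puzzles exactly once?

The number of ways to arrange 8 distinct objects is 8!.

Final answer: 8! = 40320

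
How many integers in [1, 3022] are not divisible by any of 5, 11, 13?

|div by 5|=604, |div by 11|=274, |div by 13|=232.
|div by 5&11|=54, |div by 5&13|=46, |div by 11&13|=21, |div by all|=4.
By inclusion-exclusion, divisible by at least one: 604+274+232-54-46-21+4 = 993.
Not divisible by any: 3022 - 993.

Final answer: 2029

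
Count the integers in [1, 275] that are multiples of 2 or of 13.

Multiples of 2: 137. Multiples of 13: 21. Of both (lcm=26): 10.
By inclusion-exclusion: 137 + 21 - 10.

Final answer: 148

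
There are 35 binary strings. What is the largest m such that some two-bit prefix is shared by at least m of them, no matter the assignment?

There are 4 possible values for two-bit prefix. With 35 binary strings and 4 categories, by pigeonhole: ceiling(35/4).

Final answer: 9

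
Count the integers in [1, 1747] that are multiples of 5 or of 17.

Multiples of 5: 349. Multiples of 17: 102. Of both (lcm=85): 20.
By inclusion-exclusion: 349 + 102 - 20.

Final answer: 431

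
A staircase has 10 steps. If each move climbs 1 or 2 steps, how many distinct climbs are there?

Let f(n) be the number of climbs. Removing the last move (1 or 2 steps) gives f(n) = f(n-1) + f(n-2); base cases f(1)=1, f(2)=2.
Computing successive values: f(1)=1, f(2)=2, f(3)=3, f(4)=5, f(5)=8, f(6)=13, f(7)=21, f(8)=34, f(9)=55, f(10)=89.

Final answer: 89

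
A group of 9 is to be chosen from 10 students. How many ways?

C(10,9) = 10!/(9! x 1!).

Final answer: \binom{10}{9} = 10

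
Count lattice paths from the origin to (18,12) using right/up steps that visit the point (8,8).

Paths (0,0)->(8,8): C(16,8) = 12870.
Paths (8,8)->(18,12): C(14,4) = 1001.
By multiplication principle: 12870 x 1001.

Final answer: 12882870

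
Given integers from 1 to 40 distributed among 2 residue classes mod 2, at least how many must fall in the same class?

By pigeonhole with 40 objects and 2 categories: ceiling(40/2).

Final answer: 20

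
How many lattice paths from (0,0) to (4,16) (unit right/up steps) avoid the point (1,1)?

Total paths to (4,16): C(20,16) = 4845.
Paths through (1,1): C(2,1) x C(18,15) = 1632.
Avoiding (1,1): 4845 - 1632.

Final answer: 3213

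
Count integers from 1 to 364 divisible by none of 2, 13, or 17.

|div by 2|=182, |div by 13|=28, |div by 17|=21.
|div by 2&13|=14, |div by 2&17|=10, |div by 13&17|=1, |div by all|=0.
By inclusion-exclusion, divisible by at least one: 182+28+21-14-10-1+0 = 206.
Not divisible by any: 364 - 206.

Final answer: 158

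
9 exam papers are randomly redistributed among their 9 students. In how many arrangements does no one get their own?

Use the recurrence D(n) = (n-1)(D(n-1) + D(n-2)) with D(0)=1, D(1)=0.
D(2) = 1 x (0 + 1) = 1
D(3) = 2 x (1 + 0) = 2
D(4) = 3 x (2 + 1) = 9
D(5) = 4 x (9 + 2) = 44
D(6) = 5 x (44 + 9) = 265
D(7) = 6 x (265 + 44) = 1854
D(8) = 7 x (1854 + 265) = 14833
D(9) = 8 x (D(8) + D(7)) = 8 x (14833 + 1854)

Final answer: D(9) = 133496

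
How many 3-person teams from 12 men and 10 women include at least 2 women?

Sum over valid woman counts:
C(10,2)C(12,1) = 540
C(10,3)C(12,0) = 120
Total: 540 + 120.

Final answer: 660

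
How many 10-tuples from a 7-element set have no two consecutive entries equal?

First character: 7 choices. Each subsequent: 6 choices (must differ from the previous one).
Total: 7 x 6^9.

Final answer: 7 x 6^{9} = 70543872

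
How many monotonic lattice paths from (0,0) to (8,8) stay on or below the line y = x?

Total monotonic paths to (8,8): C(16,8) = 12870.
Reflecting each bad path at its first crossing gives a bijection with paths to (7,9): C(16,9) = 11440.
Valid Dyck paths: 12870 - 11440.
(These counts are the Catalan numbers.)

Final answer: C_{8} = 1430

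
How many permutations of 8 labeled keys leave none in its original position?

Use the recurrence D(n) = (n-1)(D(n-1) + D(n-2)) with D(0)=1, D(1)=0.
D(2) = 1 x (0 + 1) = 1
D(3) = 2 x (1 + 0) = 2
D(4) = 3 x (2 + 1) = 9
D(5) = 4 x (9 + 2) = 44
D(6) = 5 x (44 + 9) = 265
D(7) = 6 x (265 + 44) = 1854
D(8) = 7 x (D(7) + D(6)) = 7 x (1854 + 265)

Final answer: D(8) = 14833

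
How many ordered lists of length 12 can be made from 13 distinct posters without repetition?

P(13,12) = 13!/(13-12)! = 13!/1!.

Final answer: P(13,12) = 6227020800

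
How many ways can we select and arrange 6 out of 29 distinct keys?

P(29,6) = 29!/(29-6)! = 29!/23!.

Final answer: P(29,6) = 342014400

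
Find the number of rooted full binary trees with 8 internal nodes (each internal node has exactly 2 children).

The structures are counted by the Catalan number C_n. Here n = 8.
C_n = (2n)!/(n!(n+1)!), so C_{8} = 16!/(8! x 9!) = C(16,8)/9 = 12870/9.

Final answer: C_{8} = 1430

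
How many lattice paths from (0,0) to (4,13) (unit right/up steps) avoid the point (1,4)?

Total paths to (4,13): C(17,13) = 2380.
Paths through (1,4): C(5,4) x C(12,9) = 1100.
Avoiding (1,4): 2380 - 1100.

Final answer: 1280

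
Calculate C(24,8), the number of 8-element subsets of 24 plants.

C(24,8) = 24!/(8! x (24-8)!).

Final answer: C(24,8) = 735471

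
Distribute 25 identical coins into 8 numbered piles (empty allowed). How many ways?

Stars and bars: C(n+k-1, k-1) = C(32,7).

Final answer: C(32,7) = 3365856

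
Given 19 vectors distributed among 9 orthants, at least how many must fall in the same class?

By pigeonhole with 19 objects and 9 categories: ceiling(19/9).

Final answer: 3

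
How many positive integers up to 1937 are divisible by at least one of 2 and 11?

Multiples of 2: 968. Multiples of 11: 176. Of both (lcm=22): 88.
By inclusion-exclusion: 968 + 176 - 88.

Final answer: 1056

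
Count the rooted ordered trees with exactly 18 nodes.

The structures are counted by the Catalan number C_n. Here n = 18 - 1 = 17.
Using C_0 = 1 and C_(k+1) = C_k x 2(2k+1)/(k+2), build up term by term: C_1=1, C_2=2, C_3=5, C_4=14, C_5=42, C_6=132, C_7=429, C_8=1430, C_9=4862, C_10=16796, C_11=58786, C_12=208012, C_13=742900, C_14=2674440, C_15=9694845, C_16=35357670, C_17=129644790.

Final answer: C_{17} = 129644790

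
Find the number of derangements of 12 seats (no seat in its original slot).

Derangements satisfy D(n) = (n-1)(D(n-1) + D(n-2)), starting from D(0)=1, D(1)=0.
D(2) = 1 x (0 + 1) = 1
D(3) = 2 x (1 + 0) = 2
D(4) = 3 x (2 + 1) = 9
D(5) = 4 x (9 + 2) = 44
D(6) = 5 x (44 + 9) = 265
D(7) = 6 x (265 + 44) = 1854
D(8) = 7 x (1854 + 265) = 14833
D(9) = 8 x (14833 + 1854) = 133496
D(10) = 9 x (133496 + 14833) = 1334961
D(11) = 10 x (1334961 + 133496) = 14684570
D(12) = 11 x (D(11) + D(10)) = 11 x (14684570 + 1334961)

Final answer: D(12) = 176214841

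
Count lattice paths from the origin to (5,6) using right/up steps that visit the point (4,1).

Paths (0,0)->(4,1): C(5,1) = 5.
Paths (4,1)->(5,6): C(6,5) = 6.
By multiplication principle: 5 x 6.

Final answer: 30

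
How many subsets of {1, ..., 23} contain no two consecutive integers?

Let a(n) count such subsets of {1, ..., n}. Either n is excluded (a(n-1) ways) or n is included, forcing n-1 out (a(n-2) ways), so a(n) = a(n-1) + a(n-2) with a(1)=2, a(2)=3.
Computing successive values: a(1)=2, a(2)=3, a(3)=5, a(4)=8, a(5)=13, a(6)=21, a(7)=34, a(8)=55, a(9)=89, a(10)=144, a(11)=233, a(12)=377, a(13)=610, a(14)=987, a(15)=1597, a(16)=2584, a(17)=4181, a(18)=6765, a(19)=10946, a(20)=17711, a(21)=28657, a(22)=46368, a(23)=75025.

Final answer: 75025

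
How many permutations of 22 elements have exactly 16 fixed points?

Choose which 16 elements are fixed: C(22,16) = 74613.
Derange the remaining 6 using D(j) = (j-1)(D(j-1) + D(j-2)), D(0)=1, D(1)=0: D(2)=1, D(3)=2, D(4)=9, D(5)=44, D(6)=265.
Total: 74613 x 265.

Final answer: C(22,16) D(6) = 19772445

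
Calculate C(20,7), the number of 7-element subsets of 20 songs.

C(20,7) = 20!/(7! x 13!).

Final answer: \binom{20}{7} = 77520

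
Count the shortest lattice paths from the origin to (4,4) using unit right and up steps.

Each path has 4 right steps and 4 up steps in some order (8 steps total).
Choose which 4 of the 8 steps are up: C(8,4).

Final answer: C(8,4) = 70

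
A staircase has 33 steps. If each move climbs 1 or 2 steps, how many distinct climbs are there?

Let f(n) count the ways. The last step is size 1 or 2, so f(n) = f(n-1) + f(n-2) with f(1)=1, f(2)=2.
Iterating the recurrence: f(1)=1, f(2)=2, f(3)=3, f(4)=5, f(5)=8, f(6)=13, f(7)=21, f(8)=34, f(9)=55, f(10)=89, f(11)=144, f(12)=233, f(13)=377, f(14)=610, f(15)=987, f(16)=1597, f(17)=2584, f(18)=4181, f(19)=6765, f(20)=10946, f(21)=17711, f(22)=28657, f(23)=46368, f(24)=75025, f(25)=121393, f(26)=196418, f(27)=317811, f(28)=514229, f(29)=832040, f(30)=1346269, f(31)=2178309, f(32)=3524578, f(33)=5702887.

Final answer: 5702887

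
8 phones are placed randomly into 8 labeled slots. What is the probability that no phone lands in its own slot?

D(n) = (n-1)(D(n-1) + D(n-2)), D(0)=1, D(1)=0.
Building up: D(2)=1, D(3)=2, D(4)=9, D(5)=44, D(6)=265, D(7)=1854, D(8)=14833.
Total arrangements: 8! = 40320.
Probability = D(8)/8! = 2119/5760.

Final answer: D(8)/8! = 14833/40320 = 0.367882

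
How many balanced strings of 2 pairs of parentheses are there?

This is counted by the nth Catalan number C_n. Here n = 2 (pairs).
C_n = C(2n,n) - C(2n,n+1), so C_{2} = C(4,2) - C(4,3) = 6 - 4.

Final answer: C_{2} = 2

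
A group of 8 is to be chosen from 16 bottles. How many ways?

C(16,8) = 16!/(8! x 8!).

Final answer: \binom{16}{8} = 12870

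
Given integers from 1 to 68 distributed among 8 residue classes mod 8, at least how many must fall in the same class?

By pigeonhole with 68 objects and 8 categories: ceiling(68/8).

Final answer: 9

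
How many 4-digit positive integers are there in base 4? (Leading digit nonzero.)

These are the integers in [4^3, 4^4), so the count is 4^4 - 4^3 = 3 x 4^3.

Final answer: 192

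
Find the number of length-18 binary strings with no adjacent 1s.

Classify by the final bit: ...0 gives a(n-1) strings, ...01 gives a(n-2) strings. Thus a(n) = a(n-1) + a(n-2) with a(1)=2, a(2)=3.
Computing successive values: a(1)=2, a(2)=3, a(3)=5, a(4)=8, a(5)=13, a(6)=21, a(7)=34, a(8)=55, a(9)=89, a(10)=144, a(11)=233, a(12)=377, a(13)=610, a(14)=987, a(15)=1597, a(16)=2584, a(17)=4181, a(18)=6765.

Final answer: 6765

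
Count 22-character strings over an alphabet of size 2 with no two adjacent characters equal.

First character: 2 choices. Each subsequent: 1 choices (must differ from the previous one).
Total: 2 x 1^21.

Final answer: 2 x 1^{21} = 2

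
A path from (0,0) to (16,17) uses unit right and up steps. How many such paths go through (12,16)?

Paths (0,0)->(12,16): C(28,16) = 30421755.
Paths (12,16)->(16,17): C(5,1) = 5.
By multiplication principle: 30421755 x 5.

Final answer: 152108775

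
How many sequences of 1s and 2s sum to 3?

Let f(n) be the number of climbs. Removing the last move (1 or 2 steps) gives f(n) = f(n-1) + f(n-2); base cases f(1)=1, f(2)=2.
Building up term by term: f(1)=1, f(2)=2, f(3)=3.

Final answer: 3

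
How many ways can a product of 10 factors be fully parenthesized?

This is counted by the nth Catalan number C_n. Here n = 10 - 1 = 9.
C_n = C(2n,n) - C(2n,n+1), so C_{9} = C(18,9) - C(18,10) = 48620 - 43758.

Final answer: C_{9} = 4862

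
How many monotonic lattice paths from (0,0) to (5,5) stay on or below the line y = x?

Total monotonic paths to (5,5): C(10,5) = 252.
A path is bad iff it touches y = x + 1; reflecting its initial segment maps bad paths bijectively onto all paths to (4,6), of which there are C(10,6) = 210.
Valid Dyck paths: 252 - 210.
(These counts are the Catalan numbers.)

Final answer: C_{5} = 42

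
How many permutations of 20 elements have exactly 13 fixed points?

Choose which 13 elements are fixed: C(20,13) = 77520.
Derange the remaining 7 using D(j) = (j-1)(D(j-1) + D(j-2)), D(0)=1, D(1)=0: D(2)=1, D(3)=2, D(4)=9, D(5)=44, D(6)=265, D(7)=1854.
Total: 77520 x 1854.

Final answer: C(20,13) D(7) = 143722080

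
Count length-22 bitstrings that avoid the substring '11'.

Classify by the final bit: ...0 gives a(n-1) strings, ...01 gives a(n-2) strings. Thus a(n) = a(n-1) + a(n-2) with a(1)=2, a(2)=3.
Computing successive values: a(1)=2, a(2)=3, a(3)=5, a(4)=8, a(5)=13, a(6)=21, a(7)=34, a(8)=55, a(9)=89, a(10)=144, a(11)=233, a(12)=377, a(13)=610, a(14)=987, a(15)=1597, a(16)=2584, a(17)=4181, a(18)=6765, a(19)=10946, a(20)=17711, a(21)=28657, a(22)=46368.

Final answer: 46368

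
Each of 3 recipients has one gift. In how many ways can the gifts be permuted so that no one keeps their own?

Use the recurrence D(n) = (n-1)(D(n-1) + D(n-2)) with D(0)=1, D(1)=0.
D(2) = 1 x (0 + 1) = 1
D(3) = 2 x (D(2) + D(1)) = 2 x (1 + 0)

Final answer: D(3) = 2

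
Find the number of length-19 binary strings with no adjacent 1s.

A valid string ends in 0 (append to any length-(n-1) valid string) or in 01 (append to any length-(n-2) valid string), so a(n) = a(n-1) + a(n-2) with a(1)=2, a(2)=3.
Building up term by term: a(1)=2, a(2)=3, a(3)=5, a(4)=8, a(5)=13, a(6)=21, a(7)=34, a(8)=55, a(9)=89, a(10)=144, a(11)=233, a(12)=377, a(13)=610, a(14)=987, a(15)=1597, a(16)=2584, a(17)=4181, a(18)=6765, a(19)=10946.

Final answer: 10946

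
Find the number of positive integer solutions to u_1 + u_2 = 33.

Substitute u'_i = u_i - 1 (so u'_i >= 0). Then sum u'_i = 33 - 2 = 31.
Stars and bars: C(31+2-1, 2-1) = C(32,1).

Final answer: C(32,1) = 32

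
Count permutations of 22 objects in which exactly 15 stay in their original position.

Choose which 15 elements are fixed: C(22,15) = 170544.
Derange the remaining 7 using D(j) = (j-1)(D(j-1) + D(j-2)), D(0)=1, D(1)=0: D(2)=1, D(3)=2, D(4)=9, D(5)=44, D(6)=265, D(7)=1854.
Total: 170544 x 1854.

Final answer: C(22,15) D(7) = 316188576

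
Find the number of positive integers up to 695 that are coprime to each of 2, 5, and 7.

|div by 2|=347, |div by 5|=139, |div by 7|=99.
|div by 2&5|=69, |div by 2&7|=49, |div by 5&7|=19, |div by all|=9.
By inclusion-exclusion, divisible by at least one: 347+139+99-69-49-19+9 = 457.
Not divisible by any: 695 - 457.

Final answer: 238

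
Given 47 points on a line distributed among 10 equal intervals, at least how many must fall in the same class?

By pigeonhole with 47 objects and 10 categories: ceiling(47/10).

Final answer: 5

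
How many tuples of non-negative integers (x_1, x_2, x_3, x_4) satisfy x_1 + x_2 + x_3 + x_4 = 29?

Stars and bars with 29 stars and 3 bars:
C(29+4-1, 4-1) = C(32,3).

Final answer: C(32,3) = 4960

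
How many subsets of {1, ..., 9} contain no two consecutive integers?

Condition on whether n belongs to the subset: if not, any valid subset of {1, ..., n-1} works (a(n-1)); if so, n-1 is excluded and the rest is a valid subset of {1, ..., n-2} (a(n-2)). Hence a(n) = a(n-1) + a(n-2), a(1)=2, a(2)=3.
Iterating the recurrence: a(1)=2, a(2)=3, a(3)=5, a(4)=8, a(5)=13, a(6)=21, a(7)=34, a(8)=55, a(9)=89.

Final answer: 89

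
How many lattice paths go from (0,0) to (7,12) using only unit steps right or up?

Each path has 7 right steps and 12 up steps in some order (19 steps total).
Choose which 12 of the 19 steps are up: C(19,12).

Final answer: C(19,12) = 50388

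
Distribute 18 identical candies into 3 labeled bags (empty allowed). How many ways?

Stars and bars: C(n+k-1, k-1) = C(20,2).

Final answer: C(20,2) = 190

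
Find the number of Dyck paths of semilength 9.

Total monotonic paths to (9,9): C(18,9) = 48620.
A path is bad iff it touches y = x + 1; reflecting its initial segment maps bad paths bijectively onto all paths to (8,10), of which there are C(18,10) = 43758.
Valid Dyck paths: 48620 - 43758.
(This is the Catalan number C_{9}.)

Final answer: C_{9} = 4862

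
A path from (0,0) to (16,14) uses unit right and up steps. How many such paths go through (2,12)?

Paths (0,0)->(2,12): C(14,12) = 91.
Paths (2,12)->(16,14): C(16,2) = 120.
By multiplication principle: 91 x 120.

Final answer: 10920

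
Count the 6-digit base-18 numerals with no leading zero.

Leading digit: 17 options (nonzero). Other 5 digit(s): 18 options each.
Total: 17 x 18^5.

Final answer: 32122656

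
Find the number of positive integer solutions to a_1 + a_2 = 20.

Substitute a'_i = a_i - 1 (so a'_i >= 0). Then sum a'_i = 20 - 2 = 18.
Stars and bars: C(18+2-1, 2-1) = C(19,1).

Final answer: C(19,1) = 19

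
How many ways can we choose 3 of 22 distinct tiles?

C(22,3) = 22!/(3! x 19!).

Final answer: \binom{22}{3} = 1540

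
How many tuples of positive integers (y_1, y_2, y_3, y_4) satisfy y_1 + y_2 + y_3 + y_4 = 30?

Substitute y'_i = y_i - 1 (so y'_i >= 0). Then sum y'_i = 30 - 4 = 26.
Stars and bars: C(26+4-1, 4-1) = C(29,3).

Final answer: C(29,3) = 3654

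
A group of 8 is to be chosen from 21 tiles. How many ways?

C(21,8) = 21!/(8! x 13!).

Final answer: \binom{21}{8} = 203490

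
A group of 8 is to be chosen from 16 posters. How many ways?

C(16,8) = 16!/(8! x (16-8)!).

Final answer: C(16,8) = 12870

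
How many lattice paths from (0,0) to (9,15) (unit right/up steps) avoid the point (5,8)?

Total paths to (9,15): C(24,15) = 1307504.
Paths through (5,8): C(13,8) x C(11,7) = 424710.
Avoiding (5,8): 1307504 - 424710.

Final answer: 882794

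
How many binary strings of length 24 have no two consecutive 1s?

Let a(n) count valid strings. If the last bit is 0 the prefix is any valid string of length n-1; if it is 1 the string must end in 01 with a valid prefix of length n-2. So a(n) = a(n-1) + a(n-2), a(1)=2, a(2)=3.
Building up term by term: a(1)=2, a(2)=3, a(3)=5, a(4)=8, a(5)=13, a(6)=21, a(7)=34, a(8)=55, a(9)=89, a(10)=144, a(11)=233, a(12)=377, a(13)=610, a(14)=987, a(15)=1597, a(16)=2584, a(17)=4181, a(18)=6765, a(19)=10946, a(20)=17711, a(21)=28657, a(22)=46368, a(23)=75025, a(24)=121393.

Final answer: 121393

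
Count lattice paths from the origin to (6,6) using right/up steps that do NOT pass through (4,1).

Total paths to (6,6): C(12,6) = 924.
Paths through (4,1): C(5,1) x C(7,5) = 105.
Avoiding (4,1): 924 - 105.

Final answer: 819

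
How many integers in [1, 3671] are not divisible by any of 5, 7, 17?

|div by 5|=734, |div by 7|=524, |div by 17|=215.
|div by 5&7|=104, |div by 5&17|=43, |div by 7&17|=30, |div by all|=6.
By inclusion-exclusion, divisible by at least one: 734+524+215-104-43-30+6 = 1302.
Not divisible by any: 3671 - 1302.

Final answer: 2369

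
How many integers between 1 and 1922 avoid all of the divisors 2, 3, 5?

|div by 2|=961, |div by 3|=640, |div by 5|=384.
|div by 2&3|=320, |div by 2&5|=192, |div by 3&5|=128, |div by all|=64.
By inclusion-exclusion, divisible by at least one: 961+640+384-320-192-128+64 = 1409.
Not divisible by any: 1922 - 1409.

Final answer: 513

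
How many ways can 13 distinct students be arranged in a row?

The number of ways to arrange 13 distinct objects is 13!.

Final answer: 13! = 6227020800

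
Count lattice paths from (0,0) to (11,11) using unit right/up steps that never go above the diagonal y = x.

Total monotonic paths to (11,11): C(22,11) = 705432.
Paths that cross above y=x (reflection bijection): C(22,12) = 646646.
Valid Dyck paths: 705432 - 646646.
(These counts are the Catalan numbers.)

Final answer: C_{11} = 58786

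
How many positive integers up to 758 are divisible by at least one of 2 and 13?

Multiples of 2: 379. Multiples of 13: 58. Of both (lcm=26): 29.
By inclusion-exclusion: 379 + 58 - 29.

Final answer: 408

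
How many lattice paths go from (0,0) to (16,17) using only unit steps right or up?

Each path has 16 right steps and 17 up steps in some order (33 steps total).
Choose which 17 of the 33 steps are up: C(33,17).

Final answer: C(33,17) = 1166803110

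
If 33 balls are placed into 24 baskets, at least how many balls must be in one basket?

By the pigeonhole principle: ceiling(33/24).

Final answer: 2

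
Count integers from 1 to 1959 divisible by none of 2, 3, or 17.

|div by 2|=979, |div by 3|=653, |div by 17|=115.
|div by 2&3|=326, |div by 2&17|=57, |div by 3&17|=38, |div by all|=19.
By inclusion-exclusion, divisible by at least one: 979+653+115-326-57-38+19 = 1345.
Not divisible by any: 1959 - 1345.

Final answer: 614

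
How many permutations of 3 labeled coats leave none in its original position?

D(n) = (n-1)(D(n-1) + D(n-2)), D(0)=1, D(1)=0.
D(2) = 1 x (0 + 1) = 1
D(3) = 2 x (D(2) + D(1)) = 2 x (1 + 0)

Final answer: D(3) = 2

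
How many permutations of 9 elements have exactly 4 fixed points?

Choose which 4 elements are fixed: C(9,4) = 126.
Derange the remaining 5 using D(j) = (j-1)(D(j-1) + D(j-2)), D(0)=1, D(1)=0: D(2)=1, D(3)=2, D(4)=9, D(5)=44.
Total: 126 x 44.

Final answer: C(9,4) D(5) = 5544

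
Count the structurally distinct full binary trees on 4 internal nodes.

This is a standard Catalan-number count: the answer is C_n. Here n = 4.
C_n = C(2n,n) - C(2n,n+1), so C_{4} = C(8,4) - C(8,5) = 70 - 56.

Final answer: C_{4} = 14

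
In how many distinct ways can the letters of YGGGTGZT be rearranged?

Letters (G:4, T:2, Y:1, Z:1). Total letters: 8.
Permutations = 8!/(4! x 2!).

Final answer: 840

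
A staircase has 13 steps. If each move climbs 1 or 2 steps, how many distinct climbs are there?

Condition on the final move: it is a 1-step (f(n-1) ways to get there) or a 2-step (f(n-2) ways), so f(n) = f(n-1) + f(n-2), with f(1)=1, f(2)=2.
Iterating the recurrence: f(1)=1, f(2)=2, f(3)=3, f(4)=5, f(5)=8, f(6)=13, f(7)=21, f(8)=34, f(9)=55, f(10)=89, f(11)=144, f(12)=233, f(13)=377.

Final answer: 377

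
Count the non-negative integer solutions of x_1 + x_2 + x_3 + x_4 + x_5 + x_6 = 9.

Stars and bars with 9 stars and 5 bars:
C(9+6-1, 6-1) = C(14,5).

Final answer: C(14,5) = 2002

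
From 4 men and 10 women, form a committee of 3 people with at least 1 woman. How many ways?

Sum over valid woman counts:
C(10,1)C(4,2) = 60
C(10,2)C(4,1) = 180
C(10,3)C(4,0) = 120
Total: 60 + 180 + 120.

Final answer: 360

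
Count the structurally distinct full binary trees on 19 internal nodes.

This is counted by the nth Catalan number C_n. Here n = 19.
C_n = (2n)!/(n!(n+1)!), so C_{19} = 38!/(19! x 20!) = C(38,19)/20 = 35345263800/20.

Final answer: C_{19} = 1767263190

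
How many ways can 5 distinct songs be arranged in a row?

The number of ways to arrange 5 distinct objects is 5!.

Final answer: 5! = 120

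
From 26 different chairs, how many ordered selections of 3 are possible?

P(26,3) = 26!/(26-3)! = 26!/23!.

Final answer: P(26,3) = 15600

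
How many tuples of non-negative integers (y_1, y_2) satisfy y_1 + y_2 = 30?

Stars and bars with 30 stars and 1 bars:
C(30+2-1, 2-1) = C(31,1).

Final answer: C(31,1) = 31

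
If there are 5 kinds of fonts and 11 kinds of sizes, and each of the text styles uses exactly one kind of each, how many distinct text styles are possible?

By the multiplication principle: 5 x 11.

Final answer: 55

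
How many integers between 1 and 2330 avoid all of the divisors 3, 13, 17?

|div by 3|=776, |div by 13|=179, |div by 17|=137.
|div by 3&13|=59, |div by 3&17|=45, |div by 13&17|=10, |div by all|=3.
By inclusion-exclusion, divisible by at least one: 776+179+137-59-45-10+3 = 981.
Not divisible by any: 2330 - 981.

Final answer: 1349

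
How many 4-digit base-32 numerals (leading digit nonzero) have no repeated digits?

First digit: 31 (nonzero). Second: 31 (not first). Third: 30, etc.
Total: 31 x 31 x 30 x 29.

Final answer: 836070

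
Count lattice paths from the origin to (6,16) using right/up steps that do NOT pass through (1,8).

Total paths to (6,16): C(22,16) = 74613.
Paths through (1,8): C(9,8) x C(13,8) = 11583.
Avoiding (1,8): 74613 - 11583.

Final answer: 63030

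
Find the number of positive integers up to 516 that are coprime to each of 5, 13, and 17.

|div by 5|=103, |div by 13|=39, |div by 17|=30.
|div by 5&13|=7, |div by 5&17|=6, |div by 13&17|=2, |div by all|=0.
By inclusion-exclusion, divisible by at least one: 103+39+30-7-6-2+0 = 157.
Not divisible by any: 516 - 157.

Final answer: 359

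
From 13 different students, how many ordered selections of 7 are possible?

P(13,7) = 13!/(13-7)! = 13!/6!.

Final answer: P(13,7) = 8648640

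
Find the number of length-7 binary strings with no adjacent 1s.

A valid string ends in 0 (append to any length-(n-1) valid string) or in 01 (append to any length-(n-2) valid string), so a(n) = a(n-1) + a(n-2) with a(1)=2, a(2)=3.
Computing successive values: a(1)=2, a(2)=3, a(3)=5, a(4)=8, a(5)=13, a(6)=21, a(7)=34.

Final answer: 34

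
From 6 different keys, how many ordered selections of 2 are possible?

P(6,2) = 6!/(6-2)! = 6!/4!.

Final answer: P(6,2) = 30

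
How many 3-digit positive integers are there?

The leading digit cannot be 0 (9 options); the other 2 digits can be anything (10 options each).
Total: 9 x 10^2.

Final answer: 900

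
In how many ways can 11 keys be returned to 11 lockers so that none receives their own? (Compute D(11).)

D(n) = (n-1)(D(n-1) + D(n-2)), D(0)=1, D(1)=0.
D(2) = 1 x (0 + 1) = 1
D(3) = 2 x (1 + 0) = 2
D(4) = 3 x (2 + 1) = 9
D(5) = 4 x (9 + 2) = 44
D(6) = 5 x (44 + 9) = 265
D(7) = 6 x (265 + 44) = 1854
D(8) = 7 x (1854 + 265) = 14833
D(9) = 8 x (14833 + 1854) = 133496
D(10) = 9 x (133496 + 14833) = 1334961
D(11) = 10 x (D(10) + D(9)) = 10 x (1334961 + 133496)

Final answer: D(11) = 14684570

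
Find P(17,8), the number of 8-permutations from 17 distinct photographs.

P(17,8) = 17!/(17-8)! = 17!/9!.

Final answer: P(17,8) = 980179200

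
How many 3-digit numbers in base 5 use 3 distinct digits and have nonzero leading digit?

The leading digit has 4 choices (anything but zero); the next has 4 (anything but the first), then 3, and so on, one fewer each time.
Total: 4 x 4 x 3.

Final answer: 48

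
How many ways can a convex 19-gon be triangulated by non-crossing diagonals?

This is counted by the nth Catalan number C_n. Here n = 19 - 2 = 17.
C_n = C(2n,n) - C(2n,n+1), so C_{17} = C(34,17) - C(34,18) = 2333606220 - 2203961430.

Final answer: C_{17} = 129644790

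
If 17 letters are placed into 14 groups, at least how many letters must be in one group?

By the pigeonhole principle: ceiling(17/14).

Final answer: 2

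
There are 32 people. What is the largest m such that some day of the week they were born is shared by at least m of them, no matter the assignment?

There are 7 possible values for day of the week they were born. With 32 people and 7 categories, by pigeonhole: ceiling(32/7).

Final answer: 5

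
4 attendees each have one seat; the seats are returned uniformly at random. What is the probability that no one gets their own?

Derangements satisfy D(n) = (n-1)(D(n-1) + D(n-2)), starting from D(0)=1, D(1)=0.
Building up: D(2)=1, D(3)=2, D(4)=9.
Total arrangements: 4! = 24.
Probability = D(4)/4! = 3/8.

Final answer: D(4)/4! = 9/24 = 0.375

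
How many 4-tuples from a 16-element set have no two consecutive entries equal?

Let g(n) count such strings. g(1) = 16, and each valid string of length n-1 extends in 15 ways (any symbol but the last), so g(n) = 15 g(n-1).
Total: g(4) = 16 x 15^3.

Final answer: 16 x 15^{3} = 54000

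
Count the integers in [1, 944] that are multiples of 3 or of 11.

Multiples of 3: 314. Multiples of 11: 85. Of both (lcm=33): 28.
By inclusion-exclusion: 314 + 85 - 28.

Final answer: 371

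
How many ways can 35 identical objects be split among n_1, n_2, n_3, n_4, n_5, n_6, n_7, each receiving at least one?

Substitute n'_i = n_i - 1 (so n'_i >= 0). Then sum n'_i = 35 - 7 = 28.
Stars and bars: C(28+7-1, 7-1) = C(34,6).

Final answer: C(34,6) = 1344904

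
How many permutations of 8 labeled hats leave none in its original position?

Use the recurrence D(n) = (n-1)(D(n-1) + D(n-2)) with D(0)=1, D(1)=0.
D(2) = 1 x (0 + 1) = 1
D(3) = 2 x (1 + 0) = 2
D(4) = 3 x (2 + 1) = 9
D(5) = 4 x (9 + 2) = 44
D(6) = 5 x (44 + 9) = 265
D(7) = 6 x (265 + 44) = 1854
D(8) = 7 x (D(7) + D(6)) = 7 x (1854 + 265)

Final answer: D(8) = 14833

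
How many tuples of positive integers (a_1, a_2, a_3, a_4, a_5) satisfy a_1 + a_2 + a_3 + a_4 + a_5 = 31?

Substitute a'_i = a_i - 1 (so a'_i >= 0). Then sum a'_i = 31 - 5 = 26.
Stars and bars: C(26+5-1, 5-1) = C(30,4).

Final answer: C(30,4) = 27405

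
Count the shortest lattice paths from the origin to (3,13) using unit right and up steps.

Each path has 3 right steps and 13 up steps in some order (16 steps total).
Choose which 13 of the 16 steps are up: C(16,13).

Final answer: C(16,13) = 560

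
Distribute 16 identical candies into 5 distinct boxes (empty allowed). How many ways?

Stars and bars: C(n+k-1, k-1) = C(20,4).

Final answer: C(20,4) = 4845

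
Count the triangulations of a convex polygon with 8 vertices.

This is counted by the nth Catalan number C_n. Here n = 8 - 2 = 6.
Using C_0 = 1 and C_(k+1) = C_k x 2(2k+1)/(k+2), build up term by term: C_1=1, C_2=2, C_3=5, C_4=14, C_5=42, C_6=132.

Final answer: C_{6} = 132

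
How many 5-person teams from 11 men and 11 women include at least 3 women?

Sum over valid woman counts:
C(11,3)C(11,2) = 9075
C(11,4)C(11,1) = 3630
C(11,5)C(11,0) = 462
Total: 9075 + 3630 + 462.

Final answer: 13167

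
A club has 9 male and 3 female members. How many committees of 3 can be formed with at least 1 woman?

Sum over valid woman counts:
C(3,1)C(9,2) = 108
C(3,2)C(9,1) = 27
C(3,3)C(9,0) = 1
Total: 108 + 27 + 1.

Final answer: 136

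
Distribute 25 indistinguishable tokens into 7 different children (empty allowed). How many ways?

Stars and bars: C(n+k-1, k-1) = C(31,6).

Final answer: C(31,6) = 736281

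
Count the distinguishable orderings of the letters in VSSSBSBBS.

Letters (B:3, S:5, V:1). Total letters: 9.
Permutations = 9!/(5! x 3!).

Final answer: 504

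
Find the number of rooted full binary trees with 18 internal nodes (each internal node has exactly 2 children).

This is counted by the nth Catalan number C_n. Here n = 18.
C_n = C(2n,n) - C(2n,n+1), so C_{18} = C(36,18) - C(36,19) = 9075135300 - 8597496600.

Final answer: C_{18} = 477638700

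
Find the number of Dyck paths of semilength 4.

Total monotonic paths to (4,4): C(8,4) = 70.
Paths that cross above y=x (reflection bijection): C(8,5) = 56.
Valid Dyck paths: 70 - 56.
(These counts are the Catalan numbers.)

Final answer: C_{4} = 14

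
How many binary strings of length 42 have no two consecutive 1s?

Classify by the final bit: ...0 gives a(n-1) strings, ...01 gives a(n-2) strings. Thus a(n) = a(n-1) + a(n-2) with a(1)=2, a(2)=3.
Computing successive values: a(1)=2, a(2)=3, a(3)=5, a(4)=8, a(5)=13, a(6)=21, a(7)=34, a(8)=55, a(9)=89, a(10)=144, a(11)=233, a(12)=377, a(13)=610, a(14)=987, a(15)=1597, a(16)=2584, a(17)=4181, a(18)=6765, a(19)=10946, a(20)=17711, a(21)=28657, a(22)=46368, a(23)=75025, a(24)=121393, a(25)=196418, a(26)=317811, a(27)=514229, a(28)=832040, a(29)=1346269, a(30)=2178309, a(31)=3524578, a(32)=5702887, a(33)=9227465, a(34)=14930352, a(35)=24157817, a(36)=39088169, a(37)=63245986, a(38)=102334155, a(39)=165580141, a(40)=267914296, a(41)=433494437, a(42)=701408733.

Final answer: 701408733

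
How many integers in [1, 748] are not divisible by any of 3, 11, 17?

|div by 3|=249, |div by 11|=68, |div by 17|=44.
|div by 3&11|=22, |div by 3&17|=14, |div by 11&17|=4, |div by all|=1.
By inclusion-exclusion, divisible by at least one: 249+68+44-22-14-4+1 = 322.
Not divisible by any: 748 - 322.

Final answer: 426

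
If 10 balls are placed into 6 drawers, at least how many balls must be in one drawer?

By the pigeonhole principle: ceiling(10/6).

Final answer: 2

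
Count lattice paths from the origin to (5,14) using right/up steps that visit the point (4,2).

Paths (0,0)->(4,2): C(6,2) = 15.
Paths (4,2)->(5,14): C(13,12) = 13.
By multiplication principle: 15 x 13.

Final answer: 195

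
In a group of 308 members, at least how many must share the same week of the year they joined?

There are 52 possible values for week of the year they joined. With 308 members and 52 categories, by pigeonhole: ceiling(308/52).

Final answer: 6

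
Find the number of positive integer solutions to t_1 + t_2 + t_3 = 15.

Substitute t'_i = t_i - 1 (so t'_i >= 0). Then sum t'_i = 15 - 3 = 12.
Stars and bars: C(12+3-1, 3-1) = C(14,2).

Final answer: C(14,2) = 91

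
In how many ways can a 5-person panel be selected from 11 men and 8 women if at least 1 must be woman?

Sum over valid woman counts:
C(8,1)C(11,4) = 2640
C(8,2)C(11,3) = 4620
C(8,3)C(11,2) = 3080
C(8,4)C(11,1) = 770
C(8,5)C(11,0) = 56
Total: 2640 + 4620 + 3080 + 770 + 56.

Final answer: 11166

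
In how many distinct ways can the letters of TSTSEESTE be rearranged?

Letters (E:3, S:3, T:3). Total letters: 9.
Permutations = 9!/(3! x 3! x 3!).

Final answer: 1680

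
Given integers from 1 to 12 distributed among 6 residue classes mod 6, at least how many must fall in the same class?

By pigeonhole with 12 objects and 6 categories: ceiling(12/6).

Final answer: 2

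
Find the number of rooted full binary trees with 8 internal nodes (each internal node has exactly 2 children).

This is a standard Catalan-number count: the answer is C_n. Here n = 8.
C_n = C(2n,n) - C(2n,n+1), so C_{8} = C(16,8) - C(16,9) = 12870 - 11440.

Final answer: C_{8} = 1430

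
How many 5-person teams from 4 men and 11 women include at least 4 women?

Sum over valid woman counts:
C(11,4)C(4,1) = 1320
C(11,5)C(4,0) = 462
Total: 1320 + 462.

Final answer: 1782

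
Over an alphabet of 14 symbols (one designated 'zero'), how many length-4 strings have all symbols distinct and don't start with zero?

The leading digit has 13 choices (anything but zero); the next has 13 (anything but the first), then 12, and so on, one fewer each time.
Total: 13 x 13 x 12 x 11.

Final answer: 22308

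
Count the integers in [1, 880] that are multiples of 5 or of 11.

Multiples of 5: 176. Multiples of 11: 80. Of both (lcm=55): 16.
By inclusion-exclusion: 176 + 80 - 16.

Final answer: 240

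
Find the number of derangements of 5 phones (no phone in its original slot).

D(n) = (n-1)(D(n-1) + D(n-2)), D(0)=1, D(1)=0.
D(2) = 1 x (0 + 1) = 1
D(3) = 2 x (1 + 0) = 2
D(4) = 3 x (2 + 1) = 9
D(5) = 4 x (D(4) + D(3)) = 4 x (9 + 2)

Final answer: D(5) = 44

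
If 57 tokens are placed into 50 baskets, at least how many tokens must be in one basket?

By the pigeonhole principle: ceiling(57/50).

Final answer: 2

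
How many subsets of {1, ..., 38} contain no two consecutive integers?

Let a(n) count such subsets of {1, ..., n}. Either n is excluded (a(n-1) ways) or n is included, forcing n-1 out (a(n-2) ways), so a(n) = a(n-1) + a(n-2) with a(1)=2, a(2)=3.
Iterating the recurrence: a(1)=2, a(2)=3, a(3)=5, a(4)=8, a(5)=13, a(6)=21, a(7)=34, a(8)=55, a(9)=89, a(10)=144, a(11)=233, a(12)=377, a(13)=610, a(14)=987, a(15)=1597, a(16)=2584, a(17)=4181, a(18)=6765, a(19)=10946, a(20)=17711, a(21)=28657, a(22)=46368, a(23)=75025, a(24)=121393, a(25)=196418, a(26)=317811, a(27)=514229, a(28)=832040, a(29)=1346269, a(30)=2178309, a(31)=3524578, a(32)=5702887, a(33)=9227465, a(34)=14930352, a(35)=24157817, a(36)=39088169, a(37)=63245986, a(38)=102334155.

Final answer: 102334155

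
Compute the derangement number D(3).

Use the recurrence D(n) = (n-1)(D(n-1) + D(n-2)) with D(0)=1, D(1)=0.
D(2) = 1 x (0 + 1) = 1
D(3) = 2 x (D(2) + D(1)) = 2 x (1 + 0)

Final answer: D(3) = 2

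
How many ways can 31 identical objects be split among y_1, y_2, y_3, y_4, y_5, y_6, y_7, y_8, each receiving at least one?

Substitute y'_i = y_i - 1 (so y'_i >= 0). Then sum y'_i = 31 - 8 = 23.
Stars and bars: C(23+8-1, 8-1) = C(30,7).

Final answer: C(30,7) = 2035800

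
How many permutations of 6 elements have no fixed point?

Use the recurrence D(n) = (n-1)(D(n-1) + D(n-2)) with D(0)=1, D(1)=0.
Building up: D(2)=1, D(3)=2, D(4)=9, D(5)=44.
D(6) = 5 x (D(5) + D(4)) = 5 x (44 + 9).

Final answer: D(6) = 265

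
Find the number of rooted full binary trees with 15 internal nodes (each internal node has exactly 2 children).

This is a standard Catalan-number count: the answer is C_n. Here n = 15.
Using C_0 = 1 and C_(k+1) = C_k x 2(2k+1)/(k+2), build up term by term: C_1=1, C_2=2, C_3=5, C_4=14, C_5=42, C_6=132, C_7=429, C_8=1430, C_9=4862, C_10=16796, C_11=58786, C_12=208012, C_13=742900, C_14=2674440, C_15=9694845.

Final answer: C_{15} = 9694845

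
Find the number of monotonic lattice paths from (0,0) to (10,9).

Each path has 10 right steps and 9 up steps in some order (19 steps total).
Choose which 9 of the 19 steps are up: C(19,9).

Final answer: C(19,9) = 92378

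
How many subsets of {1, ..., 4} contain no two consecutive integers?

Let a(n) count such subsets of {1, ..., n}. Either n is excluded (a(n-1) ways) or n is included, forcing n-1 out (a(n-2) ways), so a(n) = a(n-1) + a(n-2) with a(1)=2, a(2)=3.
Iterating the recurrence: a(1)=2, a(2)=3, a(3)=5, a(4)=8.

Final answer: 8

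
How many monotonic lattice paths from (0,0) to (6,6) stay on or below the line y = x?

Total monotonic paths to (6,6): C(12,6) = 924.
Reflecting each bad path at its first crossing gives a bijection with paths to (5,7): C(12,7) = 792.
Valid Dyck paths: 924 - 792.
(Equivalently, C_{6} = C(12,6)/7 = 924/7.)

Final answer: C_{6} = 132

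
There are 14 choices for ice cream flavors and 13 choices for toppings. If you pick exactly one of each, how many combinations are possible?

By the multiplication principle: 14 x 13.

Final answer: 182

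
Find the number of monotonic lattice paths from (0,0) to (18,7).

Each path has 18 right steps and 7 up steps in some order (25 steps total).
Choose which 7 of the 25 steps are up: C(25,7).

Final answer: C(25,7) = 480700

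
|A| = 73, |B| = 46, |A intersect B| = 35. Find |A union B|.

|A union B| = |A| + |B| - |A intersect B| = 73 + 46 - 35.

Final answer: 84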